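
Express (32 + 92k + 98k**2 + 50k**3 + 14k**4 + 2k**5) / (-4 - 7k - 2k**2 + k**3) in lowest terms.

(32 + 28k + 10k**2 + 2k**3)/(-4 + k)

Euclidean algorithm in ℚ[k]:
  2k**5 + 14k**4 + 50k**3 + 98k**2 + 92k + 32 = (2k**2 + 18k + 100)(k**3 - 2k**2 - 7k - 4) + (432k**2 + 864k + 432)
  k**3 - 2k**2 - 7k - 4 = ((1/432)k - 1/108)(432k**2 + 864k + 432) + (0)
Last nonzero remainder: 432k**2 + 864k + 432. Dividing through by 432 gives the monic gcd k**2 + 2k + 1.
Cancel k**2 + 2k + 1 from numerator and denominator to get the reduced form.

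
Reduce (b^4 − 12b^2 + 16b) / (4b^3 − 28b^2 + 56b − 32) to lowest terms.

(b^3 + 2b^2 − 8b)/(4b^2 − 20b + 16)

Repeated division with remainder:
  b^4 − 12b^2 + 16b = ((1/4)b + 7/4)(4b^3 − 28b^2 + 56b − 32) + (23b^2 − 74b + 56)
  4b^3 − 28b^2 + 56b − 32 = ((4/23)b − 348/529)(23b^2 − 74b + 56) + (−(1280/529)b + 2560/529)
  23b^2 − 74b + 56 = (−(12167/1280)b + 3703/320)(−(1280/529)b + 2560/529) + (0)
Last nonzero remainder: −(1280/529)b + 2560/529. Dividing through by −1280/529 gives the monic gcd b − 2.
Cancel b − 2 from numerator and denominator to get the reduced form.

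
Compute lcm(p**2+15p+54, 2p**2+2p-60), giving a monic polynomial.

Repeated division with remainder:
  p**2+15p+54 = (1/2)(2p**2+2p-60) + (14p+84)
  2p**2+2p-60 = ((1/7)p-5/7)(14p+84) + (0)
Last nonzero remainder: 14p+84. Dividing through by 14 gives the monic gcd p+6.
Then lcm(f, g) = f·g / gcd(f, g); expanding and making the result monic gives the answer.

p**3+10p**2-21p-270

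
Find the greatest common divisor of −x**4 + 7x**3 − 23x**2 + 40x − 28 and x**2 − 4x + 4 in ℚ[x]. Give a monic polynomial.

Apply the Euclidean algorithm:
  −x**4 + 7x**3 − 23x**2 + 40x − 28 = (−x**2 + 3x − 7)(x**2 − 4x + 4) + (0)
The last nonzero remainder x**2 − 4x + 4 is already monic.

x**2 − 4x + 4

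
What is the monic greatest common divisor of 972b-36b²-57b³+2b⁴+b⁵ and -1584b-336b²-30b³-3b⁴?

6b+b²

Euclidean algorithm in ℚ[b]:
  b⁵+2b⁴-57b³-36b²+972b = (-(1/3)b+8/3)(-3b⁴-30b³-336b²-1584b) + (-89b³+332b²+5196b)
  -3b⁴-30b³-336b²-1584b = ((3/89)b+3666/7921)(-89b³+332b²+5196b) + (-(5265900/7921)b²-(31595400/7921)b)
  -89b³+332b²+5196b = ((704969/5265900)b-3429793/2632950)(-(5265900/7921)b²-(31595400/7921)b) + (0)
Last nonzero remainder: -(5265900/7921)b²-(31595400/7921)b. Dividing through by -5265900/7921 gives the monic gcd b²+6b.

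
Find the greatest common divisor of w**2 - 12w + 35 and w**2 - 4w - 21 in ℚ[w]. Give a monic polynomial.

Euclidean algorithm in ℚ[w]:
  w**2 - 12w + 35 = (w**2 - 4w - 21) + (-8w + 56)
  w**2 - 4w - 21 = (-(1/8)w - 3/8)(-8w + 56) + (0)
Last nonzero remainder: -8w + 56. Dividing through by -8 gives the monic gcd w - 7.

w - 7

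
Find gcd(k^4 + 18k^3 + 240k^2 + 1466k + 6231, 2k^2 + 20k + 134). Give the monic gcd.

Repeated division with remainder:
  k^4 + 18k^3 + 240k^2 + 1466k + 6231 = ((1/2)k^2 + 4k + 93/2)(2k^2 + 20k + 134) + (0)
Last nonzero remainder: 2k^2 + 20k + 134. Dividing through by 2 gives the monic gcd k^2 + 10k + 67.

k^2 + 10k + 67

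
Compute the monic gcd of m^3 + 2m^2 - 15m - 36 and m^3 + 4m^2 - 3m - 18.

By polynomial division,
  m^3 + 2m^2 - 15m - 36 = (m^3 + 4m^2 - 3m - 18) + (-2m^2 - 12m - 18)
  m^3 + 4m^2 - 3m - 18 = (-(1/2)m + 1)(-2m^2 - 12m - 18) + (0)
Last nonzero remainder: -2m^2 - 12m - 18. Dividing through by -2 gives the monic gcd m^2 + 6m + 9.

m^2 + 6m + 9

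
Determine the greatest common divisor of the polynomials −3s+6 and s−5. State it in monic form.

Apply the Euclidean algorithm:
  −3s+6 = (−3)(s−5) + (−9)
  s−5 = (−(1/9)s+5/9)(−9) + (0)
The last nonzero remainder is the constant −9, so the polynomials are coprime and gcd = 1.

1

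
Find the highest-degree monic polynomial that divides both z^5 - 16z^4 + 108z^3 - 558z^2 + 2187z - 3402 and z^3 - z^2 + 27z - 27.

z^2 + 27

Euclidean algorithm in ℚ[z]:
  z^5 - 16z^4 + 108z^3 - 558z^2 + 2187z - 3402 = (z^2 - 15z + 66)(z^3 - z^2 + 27z - 27) + (-60z^2 - 1620)
  z^3 - z^2 + 27z - 27 = (-(1/60)z + 1/60)(-60z^2 - 1620) + (0)
Last nonzero remainder: -60z^2 - 1620. Dividing through by -60 gives the monic gcd z^2 + 27.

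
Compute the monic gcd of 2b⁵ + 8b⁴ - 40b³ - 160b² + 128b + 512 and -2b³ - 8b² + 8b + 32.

b³ + 4b² - 4b - 16

Apply the Euclidean algorithm:
  2b⁵ + 8b⁴ - 40b³ - 160b² + 128b + 512 = (-b² + 16)(-2b³ - 8b² + 8b + 32) + (0)
Last nonzero remainder: -2b³ - 8b² + 8b + 32. Dividing through by -2 gives the monic gcd b³ + 4b² - 4b - 16.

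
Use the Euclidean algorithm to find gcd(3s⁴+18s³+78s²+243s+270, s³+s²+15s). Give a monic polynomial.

s²+s+15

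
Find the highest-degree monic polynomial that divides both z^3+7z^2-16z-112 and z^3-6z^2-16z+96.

z^2-16

Repeated division with remainder:
  z^3+7z^2-16z-112 = (z^3-6z^2-16z+96) + (13z^2-208)
  z^3-6z^2-16z+96 = ((1/13)z-6/13)(13z^2-208) + (0)
Last nonzero remainder: 13z^2-208. Dividing through by 13 gives the monic gcd z^2-16.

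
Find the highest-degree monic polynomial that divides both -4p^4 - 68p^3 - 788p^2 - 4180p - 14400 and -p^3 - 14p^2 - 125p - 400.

p^2 + 9p + 80

Apply the Euclidean algorithm:
  -4p^4 - 68p^3 - 788p^2 - 4180p - 14400 = (4p + 12)(-p^3 - 14p^2 - 125p - 400) + (-120p^2 - 1080p - 9600)
  -p^3 - 14p^2 - 125p - 400 = ((1/120)p + 1/24)(-120p^2 - 1080p - 9600) + (0)
Last nonzero remainder: -120p^2 - 1080p - 9600. Dividing through by -120 gives the monic gcd p^2 + 9p + 80.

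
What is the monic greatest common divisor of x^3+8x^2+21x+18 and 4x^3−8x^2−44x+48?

x+3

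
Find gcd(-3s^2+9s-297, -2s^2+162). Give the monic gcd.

Euclidean algorithm in ℚ[s]:
  -3s^2+9s-297 = (3/2)(-2s^2+162) + (9s-540)
  -2s^2+162 = (-(2/9)s-40/3)(9s-540) + (-7038)
  9s-540 = (-(1/782)s+30/391)(-7038) + (0)
The last nonzero remainder is the constant -7038, so the polynomials are coprime and gcd = 1.

1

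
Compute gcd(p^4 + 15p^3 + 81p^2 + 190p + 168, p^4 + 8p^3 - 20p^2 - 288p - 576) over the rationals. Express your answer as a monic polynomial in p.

p^2 + 10p + 24

By polynomial division,
  p^4 + 15p^3 + 81p^2 + 190p + 168 = (p^4 + 8p^3 - 20p^2 - 288p - 576) + (7p^3 + 101p^2 + 478p + 744)
  p^4 + 8p^3 - 20p^2 - 288p - 576 = ((1/7)p - 45/49)(7p^3 + 101p^2 + 478p + 744) + ((219/49)p^2 + (2190/49)p + 5256/49)
  7p^3 + 101p^2 + 478p + 744 = ((343/219)p + 1519/219)((219/49)p^2 + (2190/49)p + 5256/49) + (0)
Last nonzero remainder: (219/49)p^2 + (2190/49)p + 5256/49. Dividing through by 219/49 gives the monic gcd p^2 + 10p + 24.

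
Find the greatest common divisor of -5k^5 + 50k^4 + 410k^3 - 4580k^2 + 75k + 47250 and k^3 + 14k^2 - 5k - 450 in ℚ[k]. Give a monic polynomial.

k^2 + 4k - 45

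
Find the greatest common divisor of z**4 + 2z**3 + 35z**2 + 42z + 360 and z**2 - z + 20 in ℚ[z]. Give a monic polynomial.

z**2 - z + 20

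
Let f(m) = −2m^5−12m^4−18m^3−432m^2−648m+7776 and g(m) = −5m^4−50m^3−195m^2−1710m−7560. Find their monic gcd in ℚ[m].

m^3+3m^2+18m+216

Euclidean algorithm in ℚ[m]:
  −2m^5−12m^4−18m^3−432m^2−648m+7776 = ((2/5)m−8/5)(−5m^4−50m^3−195m^2−1710m−7560) + (−20m^3−60m^2−360m−4320)
  −5m^4−50m^3−195m^2−1710m−7560 = ((1/4)m+7/4)(−20m^3−60m^2−360m−4320) + (0)
Last nonzero remainder: −20m^3−60m^2−360m−4320. Dividing through by −20 gives the monic gcd m^3+3m^2+18m+216.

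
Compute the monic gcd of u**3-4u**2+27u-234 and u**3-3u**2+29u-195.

Apply the Euclidean algorithm:
  u**3-4u**2+27u-234 = (u**3-3u**2+29u-195) + (-u**2-2u-39)
  u**3-3u**2+29u-195 = (-u+5)(-u**2-2u-39) + (0)
Last nonzero remainder: -u**2-2u-39. Dividing through by -1 gives the monic gcd u**2+2u+39.

u**2+2u+39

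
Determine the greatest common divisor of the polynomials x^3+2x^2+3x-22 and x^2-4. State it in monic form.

Repeated division with remainder:
  x^3+2x^2+3x-22 = (x+2)(x^2-4) + (7x-14)
  x^2-4 = ((1/7)x+2/7)(7x-14) + (0)
Last nonzero remainder: 7x-14. Dividing through by 7 gives the monic gcd x-2.

x-2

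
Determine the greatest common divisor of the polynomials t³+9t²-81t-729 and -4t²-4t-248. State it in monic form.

1

Apply the Euclidean algorithm:
  t³+9t²-81t-729 = (-(1/4)t-2)(-4t²-4t-248) + (-151t-1225)
  -4t²-4t-248 = ((4/151)t-4296/22801)(-151t-1225) + (-10917248/22801)
  -151t-1225 = ((3442951/10917248)t+27931225/10917248)(-10917248/22801) + (0)
The last nonzero remainder is the constant -10917248/22801, so the polynomials are coprime and gcd = 1.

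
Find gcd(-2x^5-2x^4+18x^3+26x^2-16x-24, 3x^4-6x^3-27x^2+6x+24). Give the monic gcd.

x^3+2x^2-x-2

Apply the Euclidean algorithm:
  -2x^5-2x^4+18x^3+26x^2-16x-24 = (-(2/3)x-2)(3x^4-6x^3-27x^2+6x+24) + (-12x^3-24x^2+12x+24)
  3x^4-6x^3-27x^2+6x+24 = (-(1/4)x+1)(-12x^3-24x^2+12x+24) + (0)
Last nonzero remainder: -12x^3-24x^2+12x+24. Dividing through by -12 gives the monic gcd x^3+2x^2-x-2.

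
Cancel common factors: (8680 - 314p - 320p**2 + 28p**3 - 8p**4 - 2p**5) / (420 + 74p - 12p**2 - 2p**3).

Repeated division with remainder:
  -2p**5 - 8p**4 + 28p**3 - 320p**2 - 314p + 8680 = (p**2 - 2p + 35)(-2p**3 - 12p**2 + 74p + 420) + (-172p**2 - 2064p - 6020)
  -2p**3 - 12p**2 + 74p + 420 = ((1/86)p - 3/43)(-172p**2 - 2064p - 6020) + (0)
Last nonzero remainder: -172p**2 - 2064p - 6020. Dividing through by -172 gives the monic gcd p**2 + 12p + 35.
Cancel p**2 + 12p + 35 from numerator and denominator to get the reduced form.

(-124 + 47p - 8p**2 + p**3)/(-6 + p)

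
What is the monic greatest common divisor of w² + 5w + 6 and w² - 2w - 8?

w + 2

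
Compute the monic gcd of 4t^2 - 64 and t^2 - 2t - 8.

Apply the Euclidean algorithm:
  4t^2 - 64 = (4)(t^2 - 2t - 8) + (8t - 32)
  t^2 - 2t - 8 = ((1/8)t + 1/4)(8t - 32) + (0)
Last nonzero remainder: 8t - 32. Dividing through by 8 gives the monic gcd t - 4.

t - 4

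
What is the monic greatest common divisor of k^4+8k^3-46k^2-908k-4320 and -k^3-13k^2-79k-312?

Apply the Euclidean algorithm:
  k^4+8k^3-46k^2-908k-4320 = (-k+5)(-k^3-13k^2-79k-312) + (-60k^2-825k-2760)
  -k^3-13k^2-79k-312 = ((1/60)k-1/80)(-60k^2-825k-2760) + (-(693/16)k-693/2)
  -60k^2-825k-2760 = ((320/231)k+1840/231)(-(693/16)k-693/2) + (0)
Last nonzero remainder: -(693/16)k-693/2. Dividing through by -693/16 gives the monic gcd k+8.

k+8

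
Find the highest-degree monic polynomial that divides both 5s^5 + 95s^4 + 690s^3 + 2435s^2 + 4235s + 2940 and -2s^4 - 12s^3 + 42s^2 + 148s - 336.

Apply the Euclidean algorithm:
  5s^5 + 95s^4 + 690s^3 + 2435s^2 + 4235s + 2940 = (-(5/2)s - 65/2)(-2s^4 - 12s^3 + 42s^2 + 148s - 336) + (405s^3 + 4170s^2 + 8205s - 7980)
  -2s^4 - 12s^3 + 42s^2 + 148s - 336 = (-(2/405)s + 232/10935)(405s^3 + 4170s^2 + 8205s - 7980) + (-(4340/729)s^2 - (47740/729)s - 121520/729)
  405s^3 + 4170s^2 + 8205s - 7980 = (-(59049/868)s + 41553/868)(-(4340/729)s^2 - (47740/729)s - 121520/729) + (0)
Last nonzero remainder: -(4340/729)s^2 - (47740/729)s - 121520/729. Dividing through by -4340/729 gives the monic gcd s^2 + 11s + 28.

s^2 + 11s + 28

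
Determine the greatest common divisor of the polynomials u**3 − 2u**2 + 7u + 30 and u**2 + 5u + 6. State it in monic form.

u + 2

Repeated division with remainder:
  u**3 − 2u**2 + 7u + 30 = (u − 7)(u**2 + 5u + 6) + (36u + 72)
  u**2 + 5u + 6 = ((1/36)u + 1/12)(36u + 72) + (0)
Last nonzero remainder: 36u + 72. Dividing through by 36 gives the monic gcd u + 2.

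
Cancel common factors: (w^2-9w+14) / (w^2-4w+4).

Apply the Euclidean algorithm:
  w^2-9w+14 = (w^2-4w+4) + (-5w+10)
  w^2-4w+4 = (-(1/5)w+2/5)(-5w+10) + (0)
Last nonzero remainder: -5w+10. Dividing through by -5 gives the monic gcd w-2.
Cancel w-2 from numerator and denominator to get the reduced form.

(w-7)/(w-2)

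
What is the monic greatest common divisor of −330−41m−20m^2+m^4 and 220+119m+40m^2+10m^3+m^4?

Repeated division with remainder:
  m^4−20m^2−41m−330 = (m^4+10m^3+40m^2+119m+220) + (−10m^3−60m^2−160m−550)
  m^4+10m^3+40m^2+119m+220 = (−(1/10)m−2/5)(−10m^3−60m^2−160m−550) + (0)
Last nonzero remainder: −10m^3−60m^2−160m−550. Dividing through by −10 gives the monic gcd m^3+6m^2+16m+55.

55+16m+6m^2+m^3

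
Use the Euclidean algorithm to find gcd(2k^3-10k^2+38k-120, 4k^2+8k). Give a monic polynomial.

1

Euclidean algorithm in ℚ[k]:
  2k^3-10k^2+38k-120 = ((1/2)k-7/2)(4k^2+8k) + (66k-120)
  4k^2+8k = ((2/33)k+28/121)(66k-120) + (3360/121)
  66k-120 = ((1331/560)k-121/28)(3360/121) + (0)
The last nonzero remainder is the constant 3360/121, so the polynomials are coprime and gcd = 1.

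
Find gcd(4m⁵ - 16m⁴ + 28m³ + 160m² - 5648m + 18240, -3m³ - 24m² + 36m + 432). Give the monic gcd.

Repeated division with remainder:
  4m⁵ - 16m⁴ + 28m³ + 160m² - 5648m + 18240 = (-(4/3)m² + 16m - 460/3)(-3m³ - 24m² + 36m + 432) + (-3520m² - 7040m + 84480)
  -3m³ - 24m² + 36m + 432 = ((3/3520)m + 9/1760)(-3520m² - 7040m + 84480) + (0)
Last nonzero remainder: -3520m² - 7040m + 84480. Dividing through by -3520 gives the monic gcd m² + 2m - 24.

m² + 2m - 24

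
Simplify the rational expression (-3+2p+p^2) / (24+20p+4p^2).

Apply the Euclidean algorithm:
  p^2+2p-3 = (1/4)(4p^2+20p+24) + (-3p-9)
  4p^2+20p+24 = (-(4/3)p-8/3)(-3p-9) + (0)
Last nonzero remainder: -3p-9. Dividing through by -3 gives the monic gcd p+3.
Cancel p+3 from numerator and denominator to get the reduced form.

(-1+p)/(8+4p)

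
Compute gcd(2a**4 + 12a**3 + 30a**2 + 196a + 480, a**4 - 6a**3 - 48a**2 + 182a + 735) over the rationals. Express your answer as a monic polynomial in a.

Apply the Euclidean algorithm:
  2a**4 + 12a**3 + 30a**2 + 196a + 480 = (2)(a**4 - 6a**3 - 48a**2 + 182a + 735) + (24a**3 + 126a**2 - 168a - 990)
  a**4 - 6a**3 - 48a**2 + 182a + 735 = ((1/24)a - 15/32)(24a**3 + 126a**2 - 168a - 990) + ((289/16)a**2 + (289/2)a + 4335/16)
  24a**3 + 126a**2 - 168a - 990 = ((384/289)a - 1056/289)((289/16)a**2 + (289/2)a + 4335/16) + (0)
Last nonzero remainder: (289/16)a**2 + (289/2)a + 4335/16. Dividing through by 289/16 gives the monic gcd a**2 + 8a + 15.

a**2 + 8a + 15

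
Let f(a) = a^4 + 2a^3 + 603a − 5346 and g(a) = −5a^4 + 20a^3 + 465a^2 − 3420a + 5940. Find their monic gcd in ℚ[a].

Apply the Euclidean algorithm:
  a^4 + 2a^3 + 603a − 5346 = (−1/5)(−5a^4 + 20a^3 + 465a^2 − 3420a + 5940) + (6a^3 + 93a^2 − 81a − 4158)
  −5a^4 + 20a^3 + 465a^2 − 3420a + 5940 = (−(5/6)a + 65/4)(6a^3 + 93a^2 − 81a − 4158) + (−(4455/4)a^2 − (22275/4)a + 147015/2)
  6a^3 + 93a^2 − 81a − 4158 = (−(8/1485)a − 28/495)(−(4455/4)a^2 − (22275/4)a + 147015/2) + (0)
Last nonzero remainder: −(4455/4)a^2 − (22275/4)a + 147015/2. Dividing through by −4455/4 gives the monic gcd a^2 + 5a − 66.

a^2 + 5a − 66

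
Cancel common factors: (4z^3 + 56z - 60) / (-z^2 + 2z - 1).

Repeated division with remainder:
  4z^3 + 56z - 60 = (-4z - 8)(-z^2 + 2z - 1) + (68z - 68)
  -z^2 + 2z - 1 = (-(1/68)z + 1/68)(68z - 68) + (0)
Last nonzero remainder: 68z - 68. Dividing through by 68 gives the monic gcd z - 1.
Cancel z - 1 from numerator and denominator to get the reduced form.

(-4z^2 - 4z - 60)/(z - 1)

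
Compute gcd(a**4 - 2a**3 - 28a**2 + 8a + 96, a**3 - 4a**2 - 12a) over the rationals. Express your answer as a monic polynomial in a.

Apply the Euclidean algorithm:
  a**4 - 2a**3 - 28a**2 + 8a + 96 = (a + 2)(a**3 - 4a**2 - 12a) + (-8a**2 + 32a + 96)
  a**3 - 4a**2 - 12a = (-(1/8)a)(-8a**2 + 32a + 96) + (0)
Last nonzero remainder: -8a**2 + 32a + 96. Dividing through by -8 gives the monic gcd a**2 - 4a - 12.

a**2 - 4a - 12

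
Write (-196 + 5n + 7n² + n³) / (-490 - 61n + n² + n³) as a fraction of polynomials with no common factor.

Apply the Euclidean algorithm:
  n³ + 7n² + 5n - 196 = (n³ + n² - 61n - 490) + (6n² + 66n + 294)
  n³ + n² - 61n - 490 = ((1/6)n - 5/3)(6n² + 66n + 294) + (0)
Last nonzero remainder: 6n² + 66n + 294. Dividing through by 6 gives the monic gcd n² + 11n + 49.
Cancel n² + 11n + 49 from numerator and denominator to get the reduced form.

(-4 + n)/(-10 + n)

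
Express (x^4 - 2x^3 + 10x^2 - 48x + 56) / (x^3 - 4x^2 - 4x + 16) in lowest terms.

(x^3 + 10x - 28)/(x^2 - 2x - 8)

Euclidean algorithm in ℚ[x]:
  x^4 - 2x^3 + 10x^2 - 48x + 56 = (x + 2)(x^3 - 4x^2 - 4x + 16) + (22x^2 - 56x + 24)
  x^3 - 4x^2 - 4x + 16 = ((1/22)x - 8/121)(22x^2 - 56x + 24) + (-(1064/121)x + 2128/121)
  22x^2 - 56x + 24 = (-(1331/532)x + 363/266)(-(1064/121)x + 2128/121) + (0)
Last nonzero remainder: -(1064/121)x + 2128/121. Dividing through by -1064/121 gives the monic gcd x - 2.
Cancel x - 2 from numerator and denominator to get the reduced form.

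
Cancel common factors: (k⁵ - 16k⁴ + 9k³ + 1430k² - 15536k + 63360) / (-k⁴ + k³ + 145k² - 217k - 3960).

(-k³ + 18k² - 144k + 640)/(k² - 3k - 40)

Apply the Euclidean algorithm:
  k⁵ - 16k⁴ + 9k³ + 1430k² - 15536k + 63360 = (-k + 15)(-k⁴ + k³ + 145k² - 217k - 3960) + (139k³ - 962k² - 16241k + 122760)
  -k⁴ + k³ + 145k² - 217k - 3960 = (-(1/139)k - 823/19321)(139k³ - 962k² - 16241k + 122760) + (-(247680/19321)k² - (495360/19321)k + 24520320/19321)
  139k³ - 962k² - 16241k + 122760 = (-(2685619/247680)k + 598951/6192)(-(247680/19321)k² - (495360/19321)k + 24520320/19321) + (0)
Last nonzero remainder: -(247680/19321)k² - (495360/19321)k + 24520320/19321. Dividing through by -247680/19321 gives the monic gcd k² + 2k - 99.
Cancel k² + 2k - 99 from numerator and denominator to get the reduced form.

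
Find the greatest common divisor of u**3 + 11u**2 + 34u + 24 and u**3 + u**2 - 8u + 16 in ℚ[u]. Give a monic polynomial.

u + 4

Repeated division with remainder:
  u**3 + 11u**2 + 34u + 24 = (u**3 + u**2 - 8u + 16) + (10u**2 + 42u + 8)
  u**3 + u**2 - 8u + 16 = ((1/10)u - 8/25)(10u**2 + 42u + 8) + ((116/25)u + 464/25)
  10u**2 + 42u + 8 = ((125/58)u + 25/58)((116/25)u + 464/25) + (0)
Last nonzero remainder: (116/25)u + 464/25. Dividing through by 116/25 gives the monic gcd u + 4.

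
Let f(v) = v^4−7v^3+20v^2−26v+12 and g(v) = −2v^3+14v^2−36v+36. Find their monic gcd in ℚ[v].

v^2−4v+6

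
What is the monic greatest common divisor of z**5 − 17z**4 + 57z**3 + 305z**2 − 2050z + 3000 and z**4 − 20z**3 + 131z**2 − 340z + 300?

z**3 − 18z**2 + 95z − 150

Euclidean algorithm in ℚ[z]:
  z**5 − 17z**4 + 57z**3 + 305z**2 − 2050z + 3000 = (z + 3)(z**4 − 20z**3 + 131z**2 − 340z + 300) + (−14z**3 + 252z**2 − 1330z + 2100)
  z**4 − 20z**3 + 131z**2 − 340z + 300 = (−(1/14)z + 1/7)(−14z**3 + 252z**2 − 1330z + 2100) + (0)
Last nonzero remainder: −14z**3 + 252z**2 − 1330z + 2100. Dividing through by −14 gives the monic gcd z**3 − 18z**2 + 95z − 150.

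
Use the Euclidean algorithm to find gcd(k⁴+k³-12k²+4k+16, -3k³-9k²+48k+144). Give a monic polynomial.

By polynomial division,
  k⁴+k³-12k²+4k+16 = (-(1/3)k+2/3)(-3k³-9k²+48k+144) + (10k²+20k-80)
  -3k³-9k²+48k+144 = (-(3/10)k-3/10)(10k²+20k-80) + (30k+120)
  10k²+20k-80 = ((1/3)k-2/3)(30k+120) + (0)
Last nonzero remainder: 30k+120. Dividing through by 30 gives the monic gcd k+4.

k+4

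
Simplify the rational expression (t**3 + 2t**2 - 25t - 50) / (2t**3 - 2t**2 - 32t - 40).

(t + 5)/(2t + 4)

Repeated division with remainder:
  t**3 + 2t**2 - 25t - 50 = (1/2)(2t**3 - 2t**2 - 32t - 40) + (3t**2 - 9t - 30)
  2t**3 - 2t**2 - 32t - 40 = ((2/3)t + 4/3)(3t**2 - 9t - 30) + (0)
Last nonzero remainder: 3t**2 - 9t - 30. Dividing through by 3 gives the monic gcd t**2 - 3t - 10.
Cancel t**2 - 3t - 10 from numerator and denominator to get the reduced form.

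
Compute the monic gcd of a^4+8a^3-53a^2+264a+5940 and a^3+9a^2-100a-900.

a^2+19a+90

By polynomial division,
  a^4+8a^3-53a^2+264a+5940 = (a-1)(a^3+9a^2-100a-900) + (56a^2+1064a+5040)
  a^3+9a^2-100a-900 = ((1/56)a-5/28)(56a^2+1064a+5040) + (0)
Last nonzero remainder: 56a^2+1064a+5040. Dividing through by 56 gives the monic gcd a^2+19a+90.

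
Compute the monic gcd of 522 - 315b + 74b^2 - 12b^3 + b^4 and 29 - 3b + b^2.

29 - 3b + b^2

By polynomial division,
  b^4 - 12b^3 + 74b^2 - 315b + 522 = (b^2 - 9b + 18)(b^2 - 3b + 29) + (0)
The last nonzero remainder b^2 - 3b + 29 is already monic.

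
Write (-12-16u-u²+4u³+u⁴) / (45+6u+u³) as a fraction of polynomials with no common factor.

(-4-4u+u²+u³)/(15-3u+u²)

By polynomial division,
  u⁴+4u³-u²-16u-12 = (u+4)(u³+6u+45) + (-7u²-85u-192)
  u³+6u+45 = (-(1/7)u+85/49)(-7u²-85u-192) + ((6175/49)u+18525/49)
  -7u²-85u-192 = (-(343/6175)u-3136/6175)((6175/49)u+18525/49) + (0)
Last nonzero remainder: (6175/49)u+18525/49. Dividing through by 6175/49 gives the monic gcd u+3.
Cancel u+3 from numerator and denominator to get the reduced form.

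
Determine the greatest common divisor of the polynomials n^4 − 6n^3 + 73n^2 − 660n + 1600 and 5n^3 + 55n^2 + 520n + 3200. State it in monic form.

Repeated division with remainder:
  n^4 − 6n^3 + 73n^2 − 660n + 1600 = ((1/5)n − 17/5)(5n^3 + 55n^2 + 520n + 3200) + (156n^2 + 468n + 12480)
  5n^3 + 55n^2 + 520n + 3200 = ((5/156)n + 10/39)(156n^2 + 468n + 12480) + (0)
Last nonzero remainder: 156n^2 + 468n + 12480. Dividing through by 156 gives the monic gcd n^2 + 3n + 80.

n^2 + 3n + 80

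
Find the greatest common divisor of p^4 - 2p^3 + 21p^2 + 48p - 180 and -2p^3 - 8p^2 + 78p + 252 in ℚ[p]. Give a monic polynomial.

By polynomial division,
  p^4 - 2p^3 + 21p^2 + 48p - 180 = (-(1/2)p + 3)(-2p^3 - 8p^2 + 78p + 252) + (84p^2 - 60p - 936)
  -2p^3 - 8p^2 + 78p + 252 = (-(1/42)p - 11/98)(84p^2 - 60p - 936) + ((2400/49)p + 7200/49)
  84p^2 - 60p - 936 = ((343/200)p - 637/100)((2400/49)p + 7200/49) + (0)
Last nonzero remainder: (2400/49)p + 7200/49. Dividing through by 2400/49 gives the monic gcd p + 3.

p + 3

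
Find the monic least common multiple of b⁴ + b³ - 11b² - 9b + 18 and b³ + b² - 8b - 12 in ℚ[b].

Euclidean algorithm in ℚ[b]:
  b⁴ + b³ - 11b² - 9b + 18 = (b)(b³ + b² - 8b - 12) + (-3b² + 3b + 18)
  b³ + b² - 8b - 12 = (-(1/3)b - 2/3)(-3b² + 3b + 18) + (0)
Last nonzero remainder: -3b² + 3b + 18. Dividing through by -3 gives the monic gcd b² - b - 6.
Then lcm(f, g) = f·g / gcd(f, g); expanding and making the result monic gives the answer.

b⁵ + 3b⁴ - 9b³ - 31b² + 36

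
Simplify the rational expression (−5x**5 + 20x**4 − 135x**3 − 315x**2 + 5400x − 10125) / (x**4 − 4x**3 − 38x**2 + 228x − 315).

(−5x**3 − 10x**2 − 150x − 1125)/(x**2 + 2x − 35)

Apply the Euclidean algorithm:
  −5x**5 + 20x**4 − 135x**3 − 315x**2 + 5400x − 10125 = (−5x)(x**4 − 4x**3 − 38x**2 + 228x − 315) + (−325x**3 + 825x**2 + 3825x − 10125)
  x**4 − 4x**3 − 38x**2 + 228x − 315 = (−(1/325)x + 19/4225)(−325x**3 + 825x**2 + 3825x − 10125) + (−(5060/169)x**2 + (30360/169)x − 45540/169)
  −325x**3 + 825x**2 + 3825x − 10125 = ((10985/1012)x + 38025/1012)(−(5060/169)x**2 + (30360/169)x − 45540/169) + (0)
Last nonzero remainder: −(5060/169)x**2 + (30360/169)x − 45540/169. Dividing through by −5060/169 gives the monic gcd x**2 − 6x + 9.
Cancel x**2 − 6x + 9 from numerator and denominator to get the reduced form.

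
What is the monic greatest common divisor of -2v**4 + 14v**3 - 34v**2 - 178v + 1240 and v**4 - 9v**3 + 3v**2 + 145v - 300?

By polynomial division,
  -2v**4 + 14v**3 - 34v**2 - 178v + 1240 = (-2)(v**4 - 9v**3 + 3v**2 + 145v - 300) + (-4v**3 - 28v**2 + 112v + 640)
  v**4 - 9v**3 + 3v**2 + 145v - 300 = (-(1/4)v + 4)(-4v**3 - 28v**2 + 112v + 640) + (143v**2 - 143v - 2860)
  -4v**3 - 28v**2 + 112v + 640 = (-(4/143)v - 32/143)(143v**2 - 143v - 2860) + (0)
Last nonzero remainder: 143v**2 - 143v - 2860. Dividing through by 143 gives the monic gcd v**2 - v - 20.

v**2 - v - 20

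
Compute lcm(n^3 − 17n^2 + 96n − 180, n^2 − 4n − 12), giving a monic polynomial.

By polynomial division,
  n^3 − 17n^2 + 96n − 180 = (n − 13)(n^2 − 4n − 12) + (56n − 336)
  n^2 − 4n − 12 = ((1/56)n + 1/28)(56n − 336) + (0)
Last nonzero remainder: 56n − 336. Dividing through by 56 gives the monic gcd n − 6.
Then lcm(f, g) = f·g / gcd(f, g); expanding and making the result monic gives the answer.

n^4 − 15n^3 + 62n^2 + 12n − 360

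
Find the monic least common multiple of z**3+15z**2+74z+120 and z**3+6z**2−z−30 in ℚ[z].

Repeated division with remainder:
  z**3+15z**2+74z+120 = (z**3+6z**2−z−30) + (9z**2+75z+150)
  z**3+6z**2−z−30 = ((1/9)z−7/27)(9z**2+75z+150) + ((16/9)z+80/9)
  9z**2+75z+150 = ((81/16)z+135/8)((16/9)z+80/9) + (0)
Last nonzero remainder: (16/9)z+80/9. Dividing through by 16/9 gives the monic gcd z+5.
Then lcm(f, g) = f·g / gcd(f, g); expanding and making the result monic gives the answer.

z**5+16z**4+83z**3+104z**2−324z−720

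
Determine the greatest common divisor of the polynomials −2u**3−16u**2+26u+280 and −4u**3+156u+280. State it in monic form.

u+5

By polynomial division,
  −2u**3−16u**2+26u+280 = (1/2)(−4u**3+156u+280) + (−16u**2−52u+140)
  −4u**3+156u+280 = ((1/4)u−13/16)(−16u**2−52u+140) + ((315/4)u+1575/4)
  −16u**2−52u+140 = (−(64/315)u+16/45)((315/4)u+1575/4) + (0)
Last nonzero remainder: (315/4)u+1575/4. Dividing through by 315/4 gives the monic gcd u+5.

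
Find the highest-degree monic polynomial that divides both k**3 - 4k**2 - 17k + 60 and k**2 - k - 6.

k - 3

By polynomial division,
  k**3 - 4k**2 - 17k + 60 = (k - 3)(k**2 - k - 6) + (-14k + 42)
  k**2 - k - 6 = (-(1/14)k - 1/7)(-14k + 42) + (0)
Last nonzero remainder: -14k + 42. Dividing through by -14 gives the monic gcd k - 3.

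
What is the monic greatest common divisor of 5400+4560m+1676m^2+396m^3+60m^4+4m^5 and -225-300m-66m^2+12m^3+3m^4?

Apply the Euclidean algorithm:
  4m^5+60m^4+396m^3+1676m^2+4560m+5400 = ((4/3)m+44/3)(3m^4+12m^3-66m^2-300m-225) + (308m^3+3044m^2+9260m+8700)
  3m^4+12m^3-66m^2-300m-225 = ((3/308)m-1359/23716)(308m^3+3044m^2+9260m+8700) + ((108120/5929)m^2+(864960/5929)m+1621800/5929)
  308m^3+3044m^2+9260m+8700 = ((456533/27030)m+171941/5406)((108120/5929)m^2+(864960/5929)m+1621800/5929) + (0)
Last nonzero remainder: (108120/5929)m^2+(864960/5929)m+1621800/5929. Dividing through by 108120/5929 gives the monic gcd m^2+8m+15.

15+8m+m^2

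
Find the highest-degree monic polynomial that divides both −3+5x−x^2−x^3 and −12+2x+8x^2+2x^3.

−3+2x+x^2

Repeated division with remainder:
  −x^3−x^2+5x−3 = (−1/2)(2x^3+8x^2+2x−12) + (3x^2+6x−9)
  2x^3+8x^2+2x−12 = ((2/3)x+4/3)(3x^2+6x−9) + (0)
Last nonzero remainder: 3x^2+6x−9. Dividing through by 3 gives the monic gcd x^2+2x−3.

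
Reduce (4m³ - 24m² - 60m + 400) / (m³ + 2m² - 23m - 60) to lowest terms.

(4m - 20)/(m + 3)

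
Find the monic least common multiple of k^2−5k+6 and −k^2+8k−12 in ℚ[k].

k^3−11k^2+36k−36

Euclidean algorithm in ℚ[k]:
  k^2−5k+6 = (−1)(−k^2+8k−12) + (3k−6)
  −k^2+8k−12 = (−(1/3)k+2)(3k−6) + (0)
Last nonzero remainder: 3k−6. Dividing through by 3 gives the monic gcd k−2.
Then lcm(f, g) = f·g / gcd(f, g); expanding and making the result monic gives the answer.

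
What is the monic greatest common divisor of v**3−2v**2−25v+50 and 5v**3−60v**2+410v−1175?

v−5

Repeated division with remainder:
  v**3−2v**2−25v+50 = (1/5)(5v**3−60v**2+410v−1175) + (10v**2−107v+285)
  5v**3−60v**2+410v−1175 = ((1/2)v−13/20)(10v**2−107v+285) + ((3959/20)v−3959/4)
  10v**2−107v+285 = ((200/3959)v−1140/3959)((3959/20)v−3959/4) + (0)
Last nonzero remainder: (3959/20)v−3959/4. Dividing through by 3959/20 gives the monic gcd v−5.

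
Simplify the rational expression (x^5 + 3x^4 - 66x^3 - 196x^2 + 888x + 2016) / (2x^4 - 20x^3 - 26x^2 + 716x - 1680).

(x^2 + 8x + 12)/(2x - 10)

Euclidean algorithm in ℚ[x]:
  x^5 + 3x^4 - 66x^3 - 196x^2 + 888x + 2016 = ((1/2)x + 13/2)(2x^4 - 20x^3 - 26x^2 + 716x - 1680) + (77x^3 - 385x^2 - 2926x + 12936)
  2x^4 - 20x^3 - 26x^2 + 716x - 1680 = ((2/77)x - 10/77)(77x^3 - 385x^2 - 2926x + 12936) + (0)
Last nonzero remainder: 77x^3 - 385x^2 - 2926x + 12936. Dividing through by 77 gives the monic gcd x^3 - 5x^2 - 38x + 168.
Cancel x^3 - 5x^2 - 38x + 168 from numerator and denominator to get the reduced form.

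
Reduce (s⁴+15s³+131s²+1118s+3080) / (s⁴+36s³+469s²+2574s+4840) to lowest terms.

(s²+s+77)/(s²+22s+121)

Euclidean algorithm in ℚ[s]:
  s⁴+15s³+131s²+1118s+3080 = (s⁴+36s³+469s²+2574s+4840) + (−21s³−338s²−1456s−1760)
  s⁴+36s³+469s²+2574s+4840 = (−(1/21)s−418/441)(−21s³−338s²−1456s−1760) + ((34969/441)s²+(69938/63)s+1398760/441)
  −21s³−338s²−1456s−1760 = (−(9261/34969)s−1764/3179)((34969/441)s²+(69938/63)s+1398760/441) + (0)
Last nonzero remainder: (34969/441)s²+(69938/63)s+1398760/441. Dividing through by 34969/441 gives the monic gcd s²+14s+40.
Cancel s²+14s+40 from numerator and denominator to get the reduced form.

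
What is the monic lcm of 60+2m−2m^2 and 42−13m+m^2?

Repeated division with remainder:
  −2m^2+2m+60 = (−2)(m^2−13m+42) + (−24m+144)
  m^2−13m+42 = (−(1/24)m+7/24)(−24m+144) + (0)
Last nonzero remainder: −24m+144. Dividing through by −24 gives the monic gcd m−6.
Then lcm(f, g) = f·g / gcd(f, g); expanding and making the result monic gives the answer.

210−23m−8m^2+m^3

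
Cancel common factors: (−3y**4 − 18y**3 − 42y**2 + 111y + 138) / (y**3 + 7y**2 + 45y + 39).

(−3y**3 − 15y**2 − 27y + 138)/(y**2 + 6y + 39)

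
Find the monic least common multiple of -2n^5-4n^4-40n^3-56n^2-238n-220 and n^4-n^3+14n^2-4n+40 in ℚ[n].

n^7+2n^6+24n^5+36n^4+199n^3+222n^2+476n+440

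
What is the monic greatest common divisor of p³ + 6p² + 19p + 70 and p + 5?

By polynomial division,
  p³ + 6p² + 19p + 70 = (p² + p + 14)(p + 5) + (0)
The last nonzero remainder p + 5 is already monic.

p + 5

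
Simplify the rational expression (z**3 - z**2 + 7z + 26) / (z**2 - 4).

Euclidean algorithm in ℚ[z]:
  z**3 - z**2 + 7z + 26 = (z - 1)(z**2 - 4) + (11z + 22)
  z**2 - 4 = ((1/11)z - 2/11)(11z + 22) + (0)
Last nonzero remainder: 11z + 22. Dividing through by 11 gives the monic gcd z + 2.
Cancel z + 2 from numerator and denominator to get the reduced form.

(z**2 - 3z + 13)/(z - 2)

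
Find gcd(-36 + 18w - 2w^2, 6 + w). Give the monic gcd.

1

Euclidean algorithm in ℚ[w]:
  -2w^2 + 18w - 36 = (-2w + 30)(w + 6) + (-216)
  w + 6 = (-(1/216)w - 1/36)(-216) + (0)
The last nonzero remainder is the constant -216, so the polynomials are coprime and gcd = 1.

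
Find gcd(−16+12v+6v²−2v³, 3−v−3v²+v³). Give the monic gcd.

−1+v

By polynomial division,
  −2v³+6v²+12v−16 = (−2)(v³−3v²−v+3) + (10v−10)
  v³−3v²−v+3 = ((1/10)v²−(1/5)v−3/10)(10v−10) + (0)
Last nonzero remainder: 10v−10. Dividing through by 10 gives the monic gcd v−1.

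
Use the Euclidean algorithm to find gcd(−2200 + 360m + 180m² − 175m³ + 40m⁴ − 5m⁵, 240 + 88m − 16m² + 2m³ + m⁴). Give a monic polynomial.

Apply the Euclidean algorithm:
  −5m⁵ + 40m⁴ − 175m³ + 180m² + 360m − 2200 = (−5m + 50)(m⁴ + 2m³ − 16m² + 88m + 240) + (−355m³ + 1420m² − 2840m − 14200)
  m⁴ + 2m³ − 16m² + 88m + 240 = (−(1/355)m − 6/355)(−355m³ + 1420m² − 2840m − 14200) + (0)
Last nonzero remainder: −355m³ + 1420m² − 2840m − 14200. Dividing through by −355 gives the monic gcd m³ − 4m² + 8m + 40.

40 + 8m − 4m² + m³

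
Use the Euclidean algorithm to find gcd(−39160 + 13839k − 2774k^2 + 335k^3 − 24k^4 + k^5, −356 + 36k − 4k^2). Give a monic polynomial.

Euclidean algorithm in ℚ[k]:
  k^5 − 24k^4 + 335k^3 − 2774k^2 + 13839k − 39160 = (−(1/4)k^3 + (15/4)k^2 − (111/4)k + 110)(−4k^2 + 36k − 356) + (0)
Last nonzero remainder: −4k^2 + 36k − 356. Dividing through by −4 gives the monic gcd k^2 − 9k + 89.

89 − 9k + k^2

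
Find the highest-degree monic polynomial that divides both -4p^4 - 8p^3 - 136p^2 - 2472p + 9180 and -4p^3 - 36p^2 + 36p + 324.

By polynomial division,
  -4p^4 - 8p^3 - 136p^2 - 2472p + 9180 = (p - 7)(-4p^3 - 36p^2 + 36p + 324) + (-424p^2 - 2544p + 11448)
  -4p^3 - 36p^2 + 36p + 324 = ((1/106)p + 3/106)(-424p^2 - 2544p + 11448) + (0)
Last nonzero remainder: -424p^2 - 2544p + 11448. Dividing through by -424 gives the monic gcd p^2 + 6p - 27.

p^2 + 6p - 27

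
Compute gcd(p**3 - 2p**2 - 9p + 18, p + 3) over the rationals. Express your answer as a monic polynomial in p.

p + 3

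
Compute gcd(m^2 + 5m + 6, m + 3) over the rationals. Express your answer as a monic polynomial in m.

m + 3

Apply the Euclidean algorithm:
  m^2 + 5m + 6 = (m + 2)(m + 3) + (0)
The last nonzero remainder m + 3 is already monic.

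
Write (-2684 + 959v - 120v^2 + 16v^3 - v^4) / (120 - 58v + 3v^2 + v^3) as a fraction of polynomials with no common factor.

(671 - 72v + 12v^2 - v^3)/(-30 + 7v + v^2)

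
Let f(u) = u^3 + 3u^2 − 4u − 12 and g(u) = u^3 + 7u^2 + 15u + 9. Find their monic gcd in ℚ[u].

u + 3

By polynomial division,
  u^3 + 3u^2 − 4u − 12 = (u^3 + 7u^2 + 15u + 9) + (−4u^2 − 19u − 21)
  u^3 + 7u^2 + 15u + 9 = (−(1/4)u − 9/16)(−4u^2 − 19u − 21) + (−(15/16)u − 45/16)
  −4u^2 − 19u − 21 = ((64/15)u + 112/15)(−(15/16)u − 45/16) + (0)
Last nonzero remainder: −(15/16)u − 45/16. Dividing through by −15/16 gives the monic gcd u + 3.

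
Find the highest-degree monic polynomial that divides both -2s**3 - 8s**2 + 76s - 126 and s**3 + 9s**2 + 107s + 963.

Euclidean algorithm in ℚ[s]:
  -2s**3 - 8s**2 + 76s - 126 = (-2)(s**3 + 9s**2 + 107s + 963) + (10s**2 + 290s + 1800)
  s**3 + 9s**2 + 107s + 963 = ((1/10)s - 2)(10s**2 + 290s + 1800) + (507s + 4563)
  10s**2 + 290s + 1800 = ((10/507)s + 200/507)(507s + 4563) + (0)
Last nonzero remainder: 507s + 4563. Dividing through by 507 gives the monic gcd s + 9.

s + 9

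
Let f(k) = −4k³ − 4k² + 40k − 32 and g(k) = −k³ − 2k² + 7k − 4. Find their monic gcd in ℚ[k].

k² + 3k − 4

Euclidean algorithm in ℚ[k]:
  −4k³ − 4k² + 40k − 32 = (4)(−k³ − 2k² + 7k − 4) + (4k² + 12k − 16)
  −k³ − 2k² + 7k − 4 = (−(1/4)k + 1/4)(4k² + 12k − 16) + (0)
Last nonzero remainder: 4k² + 12k − 16. Dividing through by 4 gives the monic gcd k² + 3k − 4.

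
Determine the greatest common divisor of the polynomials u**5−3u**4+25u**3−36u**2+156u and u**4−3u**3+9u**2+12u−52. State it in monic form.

u**2−3u+13

Repeated division with remainder:
  u**5−3u**4+25u**3−36u**2+156u = (u)(u**4−3u**3+9u**2+12u−52) + (16u**3−48u**2+208u)
  u**4−3u**3+9u**2+12u−52 = ((1/16)u)(16u**3−48u**2+208u) + (−4u**2+12u−52)
  16u**3−48u**2+208u = (−4u)(−4u**2+12u−52) + (0)
Last nonzero remainder: −4u**2+12u−52. Dividing through by −4 gives the monic gcd u**2−3u+13.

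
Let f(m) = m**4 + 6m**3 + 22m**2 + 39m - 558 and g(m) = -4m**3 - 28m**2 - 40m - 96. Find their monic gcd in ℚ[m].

m + 6

By polynomial division,
  m**4 + 6m**3 + 22m**2 + 39m - 558 = (-(1/4)m + 1/4)(-4m**3 - 28m**2 - 40m - 96) + (19m**2 + 25m - 534)
  -4m**3 - 28m**2 - 40m - 96 = (-(4/19)m - 432/361)(19m**2 + 25m - 534) + (-(44224/361)m - 265344/361)
  19m**2 + 25m - 534 = (-(6859/44224)m + 32129/44224)(-(44224/361)m - 265344/361) + (0)
Last nonzero remainder: -(44224/361)m - 265344/361. Dividing through by -44224/361 gives the monic gcd m + 6.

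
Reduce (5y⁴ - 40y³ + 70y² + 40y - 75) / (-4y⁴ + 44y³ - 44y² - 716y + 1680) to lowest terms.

(-5y² + 5)/(4y² - 12y - 112)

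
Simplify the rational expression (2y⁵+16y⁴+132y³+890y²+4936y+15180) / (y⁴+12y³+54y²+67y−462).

(2y³+2y²+52y+460)/(y²+5y−14)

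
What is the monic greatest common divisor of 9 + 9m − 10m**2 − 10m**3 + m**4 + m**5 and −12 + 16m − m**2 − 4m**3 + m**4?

By polynomial division,
  m**5 + m**4 − 10m**3 − 10m**2 + 9m + 9 = (m + 5)(m**4 − 4m**3 − m**2 + 16m − 12) + (11m**3 − 21m**2 − 59m + 69)
  m**4 − 4m**3 − m**2 + 16m − 12 = ((1/11)m − 23/121)(11m**3 − 21m**2 − 59m + 69) + ((45/121)m**2 − (180/121)m + 135/121)
  11m**3 − 21m**2 − 59m + 69 = ((1331/45)m + 2783/45)((45/121)m**2 − (180/121)m + 135/121) + (0)
Last nonzero remainder: (45/121)m**2 − (180/121)m + 135/121. Dividing through by 45/121 gives the monic gcd m**2 − 4m + 3.

3 − 4m + m**2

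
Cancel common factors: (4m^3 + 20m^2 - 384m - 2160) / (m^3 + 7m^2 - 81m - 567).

(4m^2 - 16m - 240)/(m^2 - 2m - 63)

By polynomial division,
  4m^3 + 20m^2 - 384m - 2160 = (4)(m^3 + 7m^2 - 81m - 567) + (-8m^2 - 60m + 108)
  m^3 + 7m^2 - 81m - 567 = (-(1/8)m + 1/16)(-8m^2 - 60m + 108) + (-(255/4)m - 2295/4)
  -8m^2 - 60m + 108 = ((32/255)m - 16/85)(-(255/4)m - 2295/4) + (0)
Last nonzero remainder: -(255/4)m - 2295/4. Dividing through by -255/4 gives the monic gcd m + 9.
Cancel m + 9 from numerator and denominator to get the reduced form.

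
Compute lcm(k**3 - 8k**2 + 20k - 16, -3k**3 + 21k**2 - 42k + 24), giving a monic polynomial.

k**4 - 9k**3 + 28k**2 - 36k + 16

Apply the Euclidean algorithm:
  k**3 - 8k**2 + 20k - 16 = (-1/3)(-3k**3 + 21k**2 - 42k + 24) + (-k**2 + 6k - 8)
  -3k**3 + 21k**2 - 42k + 24 = (3k - 3)(-k**2 + 6k - 8) + (0)
Last nonzero remainder: -k**2 + 6k - 8. Dividing through by -1 gives the monic gcd k**2 - 6k + 8.
Then lcm(f, g) = f·g / gcd(f, g); expanding and making the result monic gives the answer.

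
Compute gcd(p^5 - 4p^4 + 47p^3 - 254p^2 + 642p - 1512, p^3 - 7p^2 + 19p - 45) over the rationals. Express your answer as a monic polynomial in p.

Repeated division with remainder:
  p^5 - 4p^4 + 47p^3 - 254p^2 + 642p - 1512 = (p^2 + 3p + 49)(p^3 - 7p^2 + 19p - 45) + (77p^2 - 154p + 693)
  p^3 - 7p^2 + 19p - 45 = ((1/77)p - 5/77)(77p^2 - 154p + 693) + (0)
Last nonzero remainder: 77p^2 - 154p + 693. Dividing through by 77 gives the monic gcd p^2 - 2p + 9.

p^2 - 2p + 9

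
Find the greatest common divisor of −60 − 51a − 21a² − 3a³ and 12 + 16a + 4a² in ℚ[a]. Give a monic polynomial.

1

Apply the Euclidean algorithm:
  −3a³ − 21a² − 51a − 60 = (−(3/4)a − 9/4)(4a² + 16a + 12) + (−6a − 33)
  4a² + 16a + 12 = (−(2/3)a + 1)(−6a − 33) + (45)
  −6a − 33 = (−(2/15)a − 11/15)(45) + (0)
The last nonzero remainder is the constant 45, so the polynomials are coprime and gcd = 1.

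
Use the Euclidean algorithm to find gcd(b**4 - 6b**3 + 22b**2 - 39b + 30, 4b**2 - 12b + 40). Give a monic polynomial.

b**2 - 3b + 10

Apply the Euclidean algorithm:
  b**4 - 6b**3 + 22b**2 - 39b + 30 = ((1/4)b**2 - (3/4)b + 3/4)(4b**2 - 12b + 40) + (0)
Last nonzero remainder: 4b**2 - 12b + 40. Dividing through by 4 gives the monic gcd b**2 - 3b + 10.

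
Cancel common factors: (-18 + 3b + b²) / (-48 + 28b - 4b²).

(-6 - b)/(-16 + 4b)

Repeated division with remainder:
  b² + 3b - 18 = (-1/4)(-4b² + 28b - 48) + (10b - 30)
  -4b² + 28b - 48 = (-(2/5)b + 8/5)(10b - 30) + (0)
Last nonzero remainder: 10b - 30. Dividing through by 10 gives the monic gcd b - 3.
Cancel b - 3 from numerator and denominator to get the reduced form.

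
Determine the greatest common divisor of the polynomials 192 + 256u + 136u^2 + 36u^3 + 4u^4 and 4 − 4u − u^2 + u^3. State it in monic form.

Apply the Euclidean algorithm:
  4u^4 + 36u^3 + 136u^2 + 256u + 192 = (4u + 40)(u^3 − u^2 − 4u + 4) + (192u^2 + 400u + 32)
  u^3 − u^2 − 4u + 4 = ((1/192)u − 37/2304)(192u^2 + 400u + 32) + ((325/144)u + 325/72)
  192u^2 + 400u + 32 = ((27648/325)u + 2304/325)((325/144)u + 325/72) + (0)
Last nonzero remainder: (325/144)u + 325/72. Dividing through by 325/144 gives the monic gcd u + 2.

2 + u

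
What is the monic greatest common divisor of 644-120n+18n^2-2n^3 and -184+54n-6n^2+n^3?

46-2n+n^2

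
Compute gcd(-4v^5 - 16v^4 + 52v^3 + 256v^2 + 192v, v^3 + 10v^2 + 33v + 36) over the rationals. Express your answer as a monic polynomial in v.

v^2 + 7v + 12

Repeated division with remainder:
  -4v^5 - 16v^4 + 52v^3 + 256v^2 + 192v = (-4v^2 + 24v - 56)(v^3 + 10v^2 + 33v + 36) + (168v^2 + 1176v + 2016)
  v^3 + 10v^2 + 33v + 36 = ((1/168)v + 1/56)(168v^2 + 1176v + 2016) + (0)
Last nonzero remainder: 168v^2 + 1176v + 2016. Dividing through by 168 gives the monic gcd v^2 + 7v + 12.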